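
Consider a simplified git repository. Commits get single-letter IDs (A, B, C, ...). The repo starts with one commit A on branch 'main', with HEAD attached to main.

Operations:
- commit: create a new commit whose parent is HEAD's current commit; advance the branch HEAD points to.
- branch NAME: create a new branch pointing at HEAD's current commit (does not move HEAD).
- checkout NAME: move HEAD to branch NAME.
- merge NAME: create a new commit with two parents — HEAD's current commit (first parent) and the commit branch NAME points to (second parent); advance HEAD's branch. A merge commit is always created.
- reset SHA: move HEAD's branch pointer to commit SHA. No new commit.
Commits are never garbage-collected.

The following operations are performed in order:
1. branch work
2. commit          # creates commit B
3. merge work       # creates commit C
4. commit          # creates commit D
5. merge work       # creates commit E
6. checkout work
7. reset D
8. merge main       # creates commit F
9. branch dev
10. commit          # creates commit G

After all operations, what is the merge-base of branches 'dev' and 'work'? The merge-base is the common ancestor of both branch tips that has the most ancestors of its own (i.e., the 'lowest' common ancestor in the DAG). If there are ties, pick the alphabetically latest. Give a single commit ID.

After op 1 (branch): HEAD=main@A [main=A work=A]
After op 2 (commit): HEAD=main@B [main=B work=A]
After op 3 (merge): HEAD=main@C [main=C work=A]
After op 4 (commit): HEAD=main@D [main=D work=A]
After op 5 (merge): HEAD=main@E [main=E work=A]
After op 6 (checkout): HEAD=work@A [main=E work=A]
After op 7 (reset): HEAD=work@D [main=E work=D]
After op 8 (merge): HEAD=work@F [main=E work=F]
After op 9 (branch): HEAD=work@F [dev=F main=E work=F]
After op 10 (commit): HEAD=work@G [dev=F main=E work=G]
ancestors(dev=F): ['A', 'B', 'C', 'D', 'E', 'F']
ancestors(work=G): ['A', 'B', 'C', 'D', 'E', 'F', 'G']
common: ['A', 'B', 'C', 'D', 'E', 'F']

Answer: F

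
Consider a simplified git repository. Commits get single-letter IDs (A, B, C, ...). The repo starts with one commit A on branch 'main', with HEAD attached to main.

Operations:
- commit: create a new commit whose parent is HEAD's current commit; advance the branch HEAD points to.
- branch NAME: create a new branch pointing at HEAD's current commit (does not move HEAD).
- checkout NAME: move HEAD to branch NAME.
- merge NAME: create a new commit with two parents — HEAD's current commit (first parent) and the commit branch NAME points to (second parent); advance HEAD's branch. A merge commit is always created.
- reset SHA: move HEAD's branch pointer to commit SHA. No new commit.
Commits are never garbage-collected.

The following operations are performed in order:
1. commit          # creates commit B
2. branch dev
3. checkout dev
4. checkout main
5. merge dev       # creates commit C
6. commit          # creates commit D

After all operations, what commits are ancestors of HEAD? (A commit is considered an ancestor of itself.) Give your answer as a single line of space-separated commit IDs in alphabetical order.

Answer: A B C D

Derivation:
After op 1 (commit): HEAD=main@B [main=B]
After op 2 (branch): HEAD=main@B [dev=B main=B]
After op 3 (checkout): HEAD=dev@B [dev=B main=B]
After op 4 (checkout): HEAD=main@B [dev=B main=B]
After op 5 (merge): HEAD=main@C [dev=B main=C]
After op 6 (commit): HEAD=main@D [dev=B main=D]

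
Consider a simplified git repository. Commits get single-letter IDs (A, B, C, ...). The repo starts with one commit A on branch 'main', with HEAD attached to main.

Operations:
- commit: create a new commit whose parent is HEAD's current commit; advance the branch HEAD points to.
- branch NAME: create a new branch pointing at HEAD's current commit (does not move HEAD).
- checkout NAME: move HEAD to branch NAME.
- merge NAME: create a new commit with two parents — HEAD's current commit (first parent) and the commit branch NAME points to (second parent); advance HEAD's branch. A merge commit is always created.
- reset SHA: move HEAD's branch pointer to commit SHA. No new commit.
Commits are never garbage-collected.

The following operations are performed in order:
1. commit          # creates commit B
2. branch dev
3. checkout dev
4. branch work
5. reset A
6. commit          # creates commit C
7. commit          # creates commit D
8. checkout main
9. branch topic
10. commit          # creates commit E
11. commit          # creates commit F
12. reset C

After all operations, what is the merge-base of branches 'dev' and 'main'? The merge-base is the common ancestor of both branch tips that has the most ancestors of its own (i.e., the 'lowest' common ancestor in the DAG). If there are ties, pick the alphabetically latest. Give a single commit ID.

After op 1 (commit): HEAD=main@B [main=B]
After op 2 (branch): HEAD=main@B [dev=B main=B]
After op 3 (checkout): HEAD=dev@B [dev=B main=B]
After op 4 (branch): HEAD=dev@B [dev=B main=B work=B]
After op 5 (reset): HEAD=dev@A [dev=A main=B work=B]
After op 6 (commit): HEAD=dev@C [dev=C main=B work=B]
After op 7 (commit): HEAD=dev@D [dev=D main=B work=B]
After op 8 (checkout): HEAD=main@B [dev=D main=B work=B]
After op 9 (branch): HEAD=main@B [dev=D main=B topic=B work=B]
After op 10 (commit): HEAD=main@E [dev=D main=E topic=B work=B]
After op 11 (commit): HEAD=main@F [dev=D main=F topic=B work=B]
After op 12 (reset): HEAD=main@C [dev=D main=C topic=B work=B]
ancestors(dev=D): ['A', 'C', 'D']
ancestors(main=C): ['A', 'C']
common: ['A', 'C']

Answer: C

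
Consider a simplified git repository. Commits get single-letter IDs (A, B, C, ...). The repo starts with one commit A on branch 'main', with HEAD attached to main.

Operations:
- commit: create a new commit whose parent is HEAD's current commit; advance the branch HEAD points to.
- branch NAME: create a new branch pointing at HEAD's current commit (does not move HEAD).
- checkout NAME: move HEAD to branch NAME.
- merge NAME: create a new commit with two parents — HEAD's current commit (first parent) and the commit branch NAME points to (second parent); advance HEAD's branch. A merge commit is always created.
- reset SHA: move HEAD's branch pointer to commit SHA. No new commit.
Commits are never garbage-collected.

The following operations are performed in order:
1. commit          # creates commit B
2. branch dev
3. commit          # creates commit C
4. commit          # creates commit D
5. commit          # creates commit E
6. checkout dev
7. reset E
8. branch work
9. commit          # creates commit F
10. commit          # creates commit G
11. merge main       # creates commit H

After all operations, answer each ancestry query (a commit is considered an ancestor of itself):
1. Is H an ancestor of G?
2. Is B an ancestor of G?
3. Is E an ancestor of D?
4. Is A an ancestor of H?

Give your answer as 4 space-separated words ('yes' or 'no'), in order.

Answer: no yes no yes

Derivation:
After op 1 (commit): HEAD=main@B [main=B]
After op 2 (branch): HEAD=main@B [dev=B main=B]
After op 3 (commit): HEAD=main@C [dev=B main=C]
After op 4 (commit): HEAD=main@D [dev=B main=D]
After op 5 (commit): HEAD=main@E [dev=B main=E]
After op 6 (checkout): HEAD=dev@B [dev=B main=E]
After op 7 (reset): HEAD=dev@E [dev=E main=E]
After op 8 (branch): HEAD=dev@E [dev=E main=E work=E]
After op 9 (commit): HEAD=dev@F [dev=F main=E work=E]
After op 10 (commit): HEAD=dev@G [dev=G main=E work=E]
After op 11 (merge): HEAD=dev@H [dev=H main=E work=E]
ancestors(G) = {A,B,C,D,E,F,G}; H in? no
ancestors(G) = {A,B,C,D,E,F,G}; B in? yes
ancestors(D) = {A,B,C,D}; E in? no
ancestors(H) = {A,B,C,D,E,F,G,H}; A in? yes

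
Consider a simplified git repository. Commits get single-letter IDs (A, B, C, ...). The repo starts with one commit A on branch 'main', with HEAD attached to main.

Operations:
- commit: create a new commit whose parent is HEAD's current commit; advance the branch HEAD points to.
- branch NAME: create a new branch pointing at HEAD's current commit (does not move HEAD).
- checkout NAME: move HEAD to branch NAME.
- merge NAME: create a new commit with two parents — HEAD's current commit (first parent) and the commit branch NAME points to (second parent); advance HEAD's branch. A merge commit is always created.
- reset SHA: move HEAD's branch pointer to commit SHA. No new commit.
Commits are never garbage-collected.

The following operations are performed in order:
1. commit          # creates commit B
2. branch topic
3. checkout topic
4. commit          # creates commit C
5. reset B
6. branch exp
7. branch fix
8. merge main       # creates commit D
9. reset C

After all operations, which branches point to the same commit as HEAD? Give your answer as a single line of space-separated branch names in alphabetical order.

After op 1 (commit): HEAD=main@B [main=B]
After op 2 (branch): HEAD=main@B [main=B topic=B]
After op 3 (checkout): HEAD=topic@B [main=B topic=B]
After op 4 (commit): HEAD=topic@C [main=B topic=C]
After op 5 (reset): HEAD=topic@B [main=B topic=B]
After op 6 (branch): HEAD=topic@B [exp=B main=B topic=B]
After op 7 (branch): HEAD=topic@B [exp=B fix=B main=B topic=B]
After op 8 (merge): HEAD=topic@D [exp=B fix=B main=B topic=D]
After op 9 (reset): HEAD=topic@C [exp=B fix=B main=B topic=C]

Answer: topic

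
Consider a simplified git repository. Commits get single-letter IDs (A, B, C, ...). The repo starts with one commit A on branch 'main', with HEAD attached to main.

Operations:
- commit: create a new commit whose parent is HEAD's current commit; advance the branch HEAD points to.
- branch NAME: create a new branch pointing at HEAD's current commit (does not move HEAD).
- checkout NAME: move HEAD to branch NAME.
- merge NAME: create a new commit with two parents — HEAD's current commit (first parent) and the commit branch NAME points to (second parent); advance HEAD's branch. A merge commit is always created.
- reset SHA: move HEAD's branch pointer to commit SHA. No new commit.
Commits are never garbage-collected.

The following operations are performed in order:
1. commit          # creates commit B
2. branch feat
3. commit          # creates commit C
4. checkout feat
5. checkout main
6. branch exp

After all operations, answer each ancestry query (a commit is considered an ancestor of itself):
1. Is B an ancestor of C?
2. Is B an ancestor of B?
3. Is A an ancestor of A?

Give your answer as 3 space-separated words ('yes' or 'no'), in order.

After op 1 (commit): HEAD=main@B [main=B]
After op 2 (branch): HEAD=main@B [feat=B main=B]
After op 3 (commit): HEAD=main@C [feat=B main=C]
After op 4 (checkout): HEAD=feat@B [feat=B main=C]
After op 5 (checkout): HEAD=main@C [feat=B main=C]
After op 6 (branch): HEAD=main@C [exp=C feat=B main=C]
ancestors(C) = {A,B,C}; B in? yes
ancestors(B) = {A,B}; B in? yes
ancestors(A) = {A}; A in? yes

Answer: yes yes yes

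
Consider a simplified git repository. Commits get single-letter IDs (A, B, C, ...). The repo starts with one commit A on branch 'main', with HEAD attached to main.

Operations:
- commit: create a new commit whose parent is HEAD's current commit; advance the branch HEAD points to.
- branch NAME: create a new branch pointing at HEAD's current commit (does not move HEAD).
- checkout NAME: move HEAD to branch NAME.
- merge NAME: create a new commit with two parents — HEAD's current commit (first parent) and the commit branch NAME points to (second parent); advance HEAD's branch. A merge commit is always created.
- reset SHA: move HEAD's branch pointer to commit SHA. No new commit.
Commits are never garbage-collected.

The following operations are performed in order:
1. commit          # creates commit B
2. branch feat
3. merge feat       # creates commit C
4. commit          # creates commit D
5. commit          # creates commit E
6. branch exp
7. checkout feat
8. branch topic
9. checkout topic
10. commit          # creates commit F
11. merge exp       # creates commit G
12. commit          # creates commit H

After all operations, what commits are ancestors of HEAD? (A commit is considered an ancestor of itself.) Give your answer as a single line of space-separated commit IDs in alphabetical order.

After op 1 (commit): HEAD=main@B [main=B]
After op 2 (branch): HEAD=main@B [feat=B main=B]
After op 3 (merge): HEAD=main@C [feat=B main=C]
After op 4 (commit): HEAD=main@D [feat=B main=D]
After op 5 (commit): HEAD=main@E [feat=B main=E]
After op 6 (branch): HEAD=main@E [exp=E feat=B main=E]
After op 7 (checkout): HEAD=feat@B [exp=E feat=B main=E]
After op 8 (branch): HEAD=feat@B [exp=E feat=B main=E topic=B]
After op 9 (checkout): HEAD=topic@B [exp=E feat=B main=E topic=B]
After op 10 (commit): HEAD=topic@F [exp=E feat=B main=E topic=F]
After op 11 (merge): HEAD=topic@G [exp=E feat=B main=E topic=G]
After op 12 (commit): HEAD=topic@H [exp=E feat=B main=E topic=H]

Answer: A B C D E F G H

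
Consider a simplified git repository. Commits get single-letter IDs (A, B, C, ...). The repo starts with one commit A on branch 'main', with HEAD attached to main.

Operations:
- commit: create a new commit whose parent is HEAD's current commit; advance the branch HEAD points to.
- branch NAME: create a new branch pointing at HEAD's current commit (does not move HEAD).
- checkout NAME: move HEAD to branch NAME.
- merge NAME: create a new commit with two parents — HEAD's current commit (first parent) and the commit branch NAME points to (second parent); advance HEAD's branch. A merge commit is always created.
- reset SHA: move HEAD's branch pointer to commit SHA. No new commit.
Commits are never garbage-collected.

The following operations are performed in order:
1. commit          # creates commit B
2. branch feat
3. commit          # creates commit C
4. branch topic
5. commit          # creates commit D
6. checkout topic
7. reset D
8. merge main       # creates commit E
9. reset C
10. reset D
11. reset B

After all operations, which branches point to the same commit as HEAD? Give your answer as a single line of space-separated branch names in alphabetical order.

Answer: feat topic

Derivation:
After op 1 (commit): HEAD=main@B [main=B]
After op 2 (branch): HEAD=main@B [feat=B main=B]
After op 3 (commit): HEAD=main@C [feat=B main=C]
After op 4 (branch): HEAD=main@C [feat=B main=C topic=C]
After op 5 (commit): HEAD=main@D [feat=B main=D topic=C]
After op 6 (checkout): HEAD=topic@C [feat=B main=D topic=C]
After op 7 (reset): HEAD=topic@D [feat=B main=D topic=D]
After op 8 (merge): HEAD=topic@E [feat=B main=D topic=E]
After op 9 (reset): HEAD=topic@C [feat=B main=D topic=C]
After op 10 (reset): HEAD=topic@D [feat=B main=D topic=D]
After op 11 (reset): HEAD=topic@B [feat=B main=D topic=B]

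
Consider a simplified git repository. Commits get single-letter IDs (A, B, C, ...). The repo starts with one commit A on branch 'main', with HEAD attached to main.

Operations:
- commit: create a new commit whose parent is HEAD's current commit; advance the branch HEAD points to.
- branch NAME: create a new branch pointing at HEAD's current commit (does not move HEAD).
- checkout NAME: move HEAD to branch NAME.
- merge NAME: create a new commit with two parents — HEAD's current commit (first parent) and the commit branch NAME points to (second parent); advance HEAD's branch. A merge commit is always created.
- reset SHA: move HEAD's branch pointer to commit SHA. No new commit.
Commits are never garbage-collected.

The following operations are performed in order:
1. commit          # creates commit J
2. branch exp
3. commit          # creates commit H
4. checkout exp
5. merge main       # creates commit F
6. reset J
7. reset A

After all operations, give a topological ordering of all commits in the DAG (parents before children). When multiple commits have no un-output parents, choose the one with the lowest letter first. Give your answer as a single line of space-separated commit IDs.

Answer: A J H F

Derivation:
After op 1 (commit): HEAD=main@J [main=J]
After op 2 (branch): HEAD=main@J [exp=J main=J]
After op 3 (commit): HEAD=main@H [exp=J main=H]
After op 4 (checkout): HEAD=exp@J [exp=J main=H]
After op 5 (merge): HEAD=exp@F [exp=F main=H]
After op 6 (reset): HEAD=exp@J [exp=J main=H]
After op 7 (reset): HEAD=exp@A [exp=A main=H]
commit A: parents=[]
commit F: parents=['J', 'H']
commit H: parents=['J']
commit J: parents=['A']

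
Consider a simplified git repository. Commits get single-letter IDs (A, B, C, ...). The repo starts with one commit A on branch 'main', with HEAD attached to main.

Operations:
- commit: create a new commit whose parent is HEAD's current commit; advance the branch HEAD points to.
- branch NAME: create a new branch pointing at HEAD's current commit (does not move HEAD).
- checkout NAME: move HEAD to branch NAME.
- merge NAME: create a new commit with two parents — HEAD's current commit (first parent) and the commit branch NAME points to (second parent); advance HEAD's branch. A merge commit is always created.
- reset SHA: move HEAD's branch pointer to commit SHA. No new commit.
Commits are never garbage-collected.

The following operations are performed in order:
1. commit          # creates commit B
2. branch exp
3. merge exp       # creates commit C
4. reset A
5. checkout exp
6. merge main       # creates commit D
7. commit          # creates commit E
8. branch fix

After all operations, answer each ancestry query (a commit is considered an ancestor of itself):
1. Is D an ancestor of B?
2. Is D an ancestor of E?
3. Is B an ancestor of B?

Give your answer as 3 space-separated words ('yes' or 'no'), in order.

Answer: no yes yes

Derivation:
After op 1 (commit): HEAD=main@B [main=B]
After op 2 (branch): HEAD=main@B [exp=B main=B]
After op 3 (merge): HEAD=main@C [exp=B main=C]
After op 4 (reset): HEAD=main@A [exp=B main=A]
After op 5 (checkout): HEAD=exp@B [exp=B main=A]
After op 6 (merge): HEAD=exp@D [exp=D main=A]
After op 7 (commit): HEAD=exp@E [exp=E main=A]
After op 8 (branch): HEAD=exp@E [exp=E fix=E main=A]
ancestors(B) = {A,B}; D in? no
ancestors(E) = {A,B,D,E}; D in? yes
ancestors(B) = {A,B}; B in? yes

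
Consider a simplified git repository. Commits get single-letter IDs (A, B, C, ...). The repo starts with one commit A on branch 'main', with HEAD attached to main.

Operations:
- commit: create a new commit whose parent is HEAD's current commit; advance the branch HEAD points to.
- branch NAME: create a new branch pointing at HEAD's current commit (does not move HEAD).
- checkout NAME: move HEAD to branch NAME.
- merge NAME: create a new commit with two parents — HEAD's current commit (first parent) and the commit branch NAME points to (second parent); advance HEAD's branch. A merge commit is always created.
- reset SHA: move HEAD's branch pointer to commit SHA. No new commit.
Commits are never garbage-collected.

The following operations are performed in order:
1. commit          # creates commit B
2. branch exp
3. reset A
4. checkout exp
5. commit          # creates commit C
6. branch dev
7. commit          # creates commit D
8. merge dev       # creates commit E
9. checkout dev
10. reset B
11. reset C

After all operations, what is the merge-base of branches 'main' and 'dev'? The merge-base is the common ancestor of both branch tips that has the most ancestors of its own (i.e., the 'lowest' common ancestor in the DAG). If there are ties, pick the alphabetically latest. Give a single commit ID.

After op 1 (commit): HEAD=main@B [main=B]
After op 2 (branch): HEAD=main@B [exp=B main=B]
After op 3 (reset): HEAD=main@A [exp=B main=A]
After op 4 (checkout): HEAD=exp@B [exp=B main=A]
After op 5 (commit): HEAD=exp@C [exp=C main=A]
After op 6 (branch): HEAD=exp@C [dev=C exp=C main=A]
After op 7 (commit): HEAD=exp@D [dev=C exp=D main=A]
After op 8 (merge): HEAD=exp@E [dev=C exp=E main=A]
After op 9 (checkout): HEAD=dev@C [dev=C exp=E main=A]
After op 10 (reset): HEAD=dev@B [dev=B exp=E main=A]
After op 11 (reset): HEAD=dev@C [dev=C exp=E main=A]
ancestors(main=A): ['A']
ancestors(dev=C): ['A', 'B', 'C']
common: ['A']

Answer: A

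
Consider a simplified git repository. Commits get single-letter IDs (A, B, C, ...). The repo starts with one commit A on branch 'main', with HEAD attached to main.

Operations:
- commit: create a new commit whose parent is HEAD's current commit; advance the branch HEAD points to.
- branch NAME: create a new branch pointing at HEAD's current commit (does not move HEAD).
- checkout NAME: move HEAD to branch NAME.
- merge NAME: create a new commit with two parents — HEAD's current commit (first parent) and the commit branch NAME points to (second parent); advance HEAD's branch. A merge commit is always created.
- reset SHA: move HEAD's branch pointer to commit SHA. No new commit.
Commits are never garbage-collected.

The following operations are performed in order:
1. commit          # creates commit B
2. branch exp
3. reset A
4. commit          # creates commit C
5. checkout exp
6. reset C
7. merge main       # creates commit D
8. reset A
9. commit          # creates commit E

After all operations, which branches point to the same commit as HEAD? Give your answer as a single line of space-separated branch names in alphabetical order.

Answer: exp

Derivation:
After op 1 (commit): HEAD=main@B [main=B]
After op 2 (branch): HEAD=main@B [exp=B main=B]
After op 3 (reset): HEAD=main@A [exp=B main=A]
After op 4 (commit): HEAD=main@C [exp=B main=C]
After op 5 (checkout): HEAD=exp@B [exp=B main=C]
After op 6 (reset): HEAD=exp@C [exp=C main=C]
After op 7 (merge): HEAD=exp@D [exp=D main=C]
After op 8 (reset): HEAD=exp@A [exp=A main=C]
After op 9 (commit): HEAD=exp@E [exp=E main=C]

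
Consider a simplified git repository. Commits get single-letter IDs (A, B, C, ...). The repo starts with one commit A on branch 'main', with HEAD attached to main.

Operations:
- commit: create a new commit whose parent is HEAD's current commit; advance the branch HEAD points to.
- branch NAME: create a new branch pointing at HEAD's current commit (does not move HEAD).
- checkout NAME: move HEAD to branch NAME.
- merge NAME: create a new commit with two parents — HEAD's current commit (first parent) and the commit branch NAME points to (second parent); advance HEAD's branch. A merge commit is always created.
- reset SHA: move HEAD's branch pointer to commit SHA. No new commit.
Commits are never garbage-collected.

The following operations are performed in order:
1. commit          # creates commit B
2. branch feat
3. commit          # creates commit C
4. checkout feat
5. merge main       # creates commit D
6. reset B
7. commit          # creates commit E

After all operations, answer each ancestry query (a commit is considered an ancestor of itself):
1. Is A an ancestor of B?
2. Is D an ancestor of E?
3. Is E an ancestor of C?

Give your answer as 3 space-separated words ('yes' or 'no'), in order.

Answer: yes no no

Derivation:
After op 1 (commit): HEAD=main@B [main=B]
After op 2 (branch): HEAD=main@B [feat=B main=B]
After op 3 (commit): HEAD=main@C [feat=B main=C]
After op 4 (checkout): HEAD=feat@B [feat=B main=C]
After op 5 (merge): HEAD=feat@D [feat=D main=C]
After op 6 (reset): HEAD=feat@B [feat=B main=C]
After op 7 (commit): HEAD=feat@E [feat=E main=C]
ancestors(B) = {A,B}; A in? yes
ancestors(E) = {A,B,E}; D in? no
ancestors(C) = {A,B,C}; E in? no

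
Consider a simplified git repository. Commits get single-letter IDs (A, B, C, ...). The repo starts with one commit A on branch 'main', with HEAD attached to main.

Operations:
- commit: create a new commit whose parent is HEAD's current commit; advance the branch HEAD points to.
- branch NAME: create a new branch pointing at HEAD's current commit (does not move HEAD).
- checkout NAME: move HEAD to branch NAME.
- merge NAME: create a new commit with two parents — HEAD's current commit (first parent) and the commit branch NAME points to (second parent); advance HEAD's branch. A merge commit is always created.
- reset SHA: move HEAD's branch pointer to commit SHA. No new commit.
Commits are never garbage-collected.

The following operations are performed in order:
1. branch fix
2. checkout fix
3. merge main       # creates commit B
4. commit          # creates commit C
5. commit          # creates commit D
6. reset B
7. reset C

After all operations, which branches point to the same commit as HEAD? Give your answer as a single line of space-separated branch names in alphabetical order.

Answer: fix

Derivation:
After op 1 (branch): HEAD=main@A [fix=A main=A]
After op 2 (checkout): HEAD=fix@A [fix=A main=A]
After op 3 (merge): HEAD=fix@B [fix=B main=A]
After op 4 (commit): HEAD=fix@C [fix=C main=A]
After op 5 (commit): HEAD=fix@D [fix=D main=A]
After op 6 (reset): HEAD=fix@B [fix=B main=A]
After op 7 (reset): HEAD=fix@C [fix=C main=A]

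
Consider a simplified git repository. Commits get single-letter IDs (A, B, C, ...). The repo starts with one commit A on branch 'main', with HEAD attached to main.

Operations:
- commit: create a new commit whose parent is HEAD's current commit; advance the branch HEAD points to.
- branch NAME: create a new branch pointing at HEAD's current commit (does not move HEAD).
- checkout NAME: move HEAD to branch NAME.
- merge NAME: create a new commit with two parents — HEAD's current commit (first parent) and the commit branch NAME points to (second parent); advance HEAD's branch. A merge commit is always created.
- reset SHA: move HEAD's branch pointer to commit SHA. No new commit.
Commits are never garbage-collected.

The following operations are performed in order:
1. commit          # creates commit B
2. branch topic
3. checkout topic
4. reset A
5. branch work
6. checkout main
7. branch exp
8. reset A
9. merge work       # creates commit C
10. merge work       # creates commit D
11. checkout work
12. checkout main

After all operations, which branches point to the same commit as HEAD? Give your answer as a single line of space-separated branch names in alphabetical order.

Answer: main

Derivation:
After op 1 (commit): HEAD=main@B [main=B]
After op 2 (branch): HEAD=main@B [main=B topic=B]
After op 3 (checkout): HEAD=topic@B [main=B topic=B]
After op 4 (reset): HEAD=topic@A [main=B topic=A]
After op 5 (branch): HEAD=topic@A [main=B topic=A work=A]
After op 6 (checkout): HEAD=main@B [main=B topic=A work=A]
After op 7 (branch): HEAD=main@B [exp=B main=B topic=A work=A]
After op 8 (reset): HEAD=main@A [exp=B main=A topic=A work=A]
After op 9 (merge): HEAD=main@C [exp=B main=C topic=A work=A]
After op 10 (merge): HEAD=main@D [exp=B main=D topic=A work=A]
After op 11 (checkout): HEAD=work@A [exp=B main=D topic=A work=A]
After op 12 (checkout): HEAD=main@D [exp=B main=D topic=A work=A]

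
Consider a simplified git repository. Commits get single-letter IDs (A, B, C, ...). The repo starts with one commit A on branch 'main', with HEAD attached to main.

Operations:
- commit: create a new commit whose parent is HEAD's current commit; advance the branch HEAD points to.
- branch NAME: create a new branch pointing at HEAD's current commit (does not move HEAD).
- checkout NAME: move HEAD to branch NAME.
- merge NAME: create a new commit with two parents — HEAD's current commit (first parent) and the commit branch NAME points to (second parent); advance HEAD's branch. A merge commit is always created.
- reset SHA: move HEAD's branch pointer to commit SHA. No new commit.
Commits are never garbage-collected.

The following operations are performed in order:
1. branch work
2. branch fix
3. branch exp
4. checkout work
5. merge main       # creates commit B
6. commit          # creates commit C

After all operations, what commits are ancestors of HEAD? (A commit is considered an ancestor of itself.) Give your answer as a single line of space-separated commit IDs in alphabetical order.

After op 1 (branch): HEAD=main@A [main=A work=A]
After op 2 (branch): HEAD=main@A [fix=A main=A work=A]
After op 3 (branch): HEAD=main@A [exp=A fix=A main=A work=A]
After op 4 (checkout): HEAD=work@A [exp=A fix=A main=A work=A]
After op 5 (merge): HEAD=work@B [exp=A fix=A main=A work=B]
After op 6 (commit): HEAD=work@C [exp=A fix=A main=A work=C]

Answer: A B C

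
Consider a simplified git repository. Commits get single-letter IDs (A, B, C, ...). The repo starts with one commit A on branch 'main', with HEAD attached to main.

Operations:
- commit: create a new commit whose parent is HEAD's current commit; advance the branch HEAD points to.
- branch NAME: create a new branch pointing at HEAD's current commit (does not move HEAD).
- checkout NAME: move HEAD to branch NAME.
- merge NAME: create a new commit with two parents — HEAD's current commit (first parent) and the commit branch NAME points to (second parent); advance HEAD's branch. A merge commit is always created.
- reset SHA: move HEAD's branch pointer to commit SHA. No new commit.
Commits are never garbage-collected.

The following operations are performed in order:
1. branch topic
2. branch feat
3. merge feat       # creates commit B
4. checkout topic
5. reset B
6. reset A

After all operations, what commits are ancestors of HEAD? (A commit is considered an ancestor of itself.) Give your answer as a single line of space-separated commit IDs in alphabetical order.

After op 1 (branch): HEAD=main@A [main=A topic=A]
After op 2 (branch): HEAD=main@A [feat=A main=A topic=A]
After op 3 (merge): HEAD=main@B [feat=A main=B topic=A]
After op 4 (checkout): HEAD=topic@A [feat=A main=B topic=A]
After op 5 (reset): HEAD=topic@B [feat=A main=B topic=B]
After op 6 (reset): HEAD=topic@A [feat=A main=B topic=A]

Answer: A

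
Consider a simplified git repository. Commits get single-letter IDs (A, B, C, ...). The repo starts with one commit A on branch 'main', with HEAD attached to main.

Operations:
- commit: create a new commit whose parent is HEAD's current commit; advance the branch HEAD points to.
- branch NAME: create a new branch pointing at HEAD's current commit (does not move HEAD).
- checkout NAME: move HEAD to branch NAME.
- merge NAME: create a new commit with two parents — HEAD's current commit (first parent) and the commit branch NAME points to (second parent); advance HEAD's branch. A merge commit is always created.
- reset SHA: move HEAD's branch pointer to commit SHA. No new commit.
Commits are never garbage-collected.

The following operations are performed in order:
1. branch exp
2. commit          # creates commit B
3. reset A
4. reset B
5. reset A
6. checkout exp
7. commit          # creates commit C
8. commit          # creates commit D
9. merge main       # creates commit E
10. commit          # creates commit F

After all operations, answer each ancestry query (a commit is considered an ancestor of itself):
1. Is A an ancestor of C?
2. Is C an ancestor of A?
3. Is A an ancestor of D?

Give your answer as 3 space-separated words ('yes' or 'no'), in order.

After op 1 (branch): HEAD=main@A [exp=A main=A]
After op 2 (commit): HEAD=main@B [exp=A main=B]
After op 3 (reset): HEAD=main@A [exp=A main=A]
After op 4 (reset): HEAD=main@B [exp=A main=B]
After op 5 (reset): HEAD=main@A [exp=A main=A]
After op 6 (checkout): HEAD=exp@A [exp=A main=A]
After op 7 (commit): HEAD=exp@C [exp=C main=A]
After op 8 (commit): HEAD=exp@D [exp=D main=A]
After op 9 (merge): HEAD=exp@E [exp=E main=A]
After op 10 (commit): HEAD=exp@F [exp=F main=A]
ancestors(C) = {A,C}; A in? yes
ancestors(A) = {A}; C in? no
ancestors(D) = {A,C,D}; A in? yes

Answer: yes no yes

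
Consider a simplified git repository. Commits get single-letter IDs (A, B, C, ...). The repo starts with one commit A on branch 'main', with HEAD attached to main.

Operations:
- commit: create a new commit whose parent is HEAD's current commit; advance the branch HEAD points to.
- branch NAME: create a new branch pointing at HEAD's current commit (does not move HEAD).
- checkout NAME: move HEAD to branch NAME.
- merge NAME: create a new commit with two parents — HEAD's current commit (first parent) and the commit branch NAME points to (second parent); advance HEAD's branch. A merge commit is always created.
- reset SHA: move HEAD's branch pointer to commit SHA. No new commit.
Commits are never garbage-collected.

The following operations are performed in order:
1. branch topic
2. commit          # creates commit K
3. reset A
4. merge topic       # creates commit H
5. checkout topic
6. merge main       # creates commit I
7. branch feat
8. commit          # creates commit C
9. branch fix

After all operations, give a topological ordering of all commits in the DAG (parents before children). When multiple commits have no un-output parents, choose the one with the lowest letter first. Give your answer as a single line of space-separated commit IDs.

After op 1 (branch): HEAD=main@A [main=A topic=A]
After op 2 (commit): HEAD=main@K [main=K topic=A]
After op 3 (reset): HEAD=main@A [main=A topic=A]
After op 4 (merge): HEAD=main@H [main=H topic=A]
After op 5 (checkout): HEAD=topic@A [main=H topic=A]
After op 6 (merge): HEAD=topic@I [main=H topic=I]
After op 7 (branch): HEAD=topic@I [feat=I main=H topic=I]
After op 8 (commit): HEAD=topic@C [feat=I main=H topic=C]
After op 9 (branch): HEAD=topic@C [feat=I fix=C main=H topic=C]
commit A: parents=[]
commit C: parents=['I']
commit H: parents=['A', 'A']
commit I: parents=['A', 'H']
commit K: parents=['A']

Answer: A H I C K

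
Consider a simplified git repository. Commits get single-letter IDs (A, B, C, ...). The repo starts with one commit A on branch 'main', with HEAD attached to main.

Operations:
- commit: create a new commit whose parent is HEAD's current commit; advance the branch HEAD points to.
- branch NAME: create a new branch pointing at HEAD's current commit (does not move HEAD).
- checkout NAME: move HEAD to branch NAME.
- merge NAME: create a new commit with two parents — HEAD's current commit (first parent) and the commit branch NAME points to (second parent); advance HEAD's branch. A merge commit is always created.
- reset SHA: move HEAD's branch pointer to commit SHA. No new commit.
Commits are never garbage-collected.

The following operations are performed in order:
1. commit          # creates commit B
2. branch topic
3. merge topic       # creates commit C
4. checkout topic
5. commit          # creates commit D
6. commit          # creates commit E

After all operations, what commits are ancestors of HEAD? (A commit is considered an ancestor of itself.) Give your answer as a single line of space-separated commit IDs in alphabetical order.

Answer: A B D E

Derivation:
After op 1 (commit): HEAD=main@B [main=B]
After op 2 (branch): HEAD=main@B [main=B topic=B]
After op 3 (merge): HEAD=main@C [main=C topic=B]
After op 4 (checkout): HEAD=topic@B [main=C topic=B]
After op 5 (commit): HEAD=topic@D [main=C topic=D]
After op 6 (commit): HEAD=topic@E [main=C topic=E]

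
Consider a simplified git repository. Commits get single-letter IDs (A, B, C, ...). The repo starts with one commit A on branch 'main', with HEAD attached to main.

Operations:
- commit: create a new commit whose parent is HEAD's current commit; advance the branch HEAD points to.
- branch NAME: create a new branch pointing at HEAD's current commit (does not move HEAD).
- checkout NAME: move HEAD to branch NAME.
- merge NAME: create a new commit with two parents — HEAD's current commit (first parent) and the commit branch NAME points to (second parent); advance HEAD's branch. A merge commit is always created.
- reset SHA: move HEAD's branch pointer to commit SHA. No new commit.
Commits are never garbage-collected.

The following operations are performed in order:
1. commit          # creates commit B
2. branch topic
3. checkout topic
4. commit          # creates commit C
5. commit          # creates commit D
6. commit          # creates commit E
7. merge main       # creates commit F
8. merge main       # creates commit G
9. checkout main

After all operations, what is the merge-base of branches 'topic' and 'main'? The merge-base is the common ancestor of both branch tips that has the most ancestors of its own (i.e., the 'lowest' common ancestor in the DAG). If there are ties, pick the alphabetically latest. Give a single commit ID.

After op 1 (commit): HEAD=main@B [main=B]
After op 2 (branch): HEAD=main@B [main=B topic=B]
After op 3 (checkout): HEAD=topic@B [main=B topic=B]
After op 4 (commit): HEAD=topic@C [main=B topic=C]
After op 5 (commit): HEAD=topic@D [main=B topic=D]
After op 6 (commit): HEAD=topic@E [main=B topic=E]
After op 7 (merge): HEAD=topic@F [main=B topic=F]
After op 8 (merge): HEAD=topic@G [main=B topic=G]
After op 9 (checkout): HEAD=main@B [main=B topic=G]
ancestors(topic=G): ['A', 'B', 'C', 'D', 'E', 'F', 'G']
ancestors(main=B): ['A', 'B']
common: ['A', 'B']

Answer: B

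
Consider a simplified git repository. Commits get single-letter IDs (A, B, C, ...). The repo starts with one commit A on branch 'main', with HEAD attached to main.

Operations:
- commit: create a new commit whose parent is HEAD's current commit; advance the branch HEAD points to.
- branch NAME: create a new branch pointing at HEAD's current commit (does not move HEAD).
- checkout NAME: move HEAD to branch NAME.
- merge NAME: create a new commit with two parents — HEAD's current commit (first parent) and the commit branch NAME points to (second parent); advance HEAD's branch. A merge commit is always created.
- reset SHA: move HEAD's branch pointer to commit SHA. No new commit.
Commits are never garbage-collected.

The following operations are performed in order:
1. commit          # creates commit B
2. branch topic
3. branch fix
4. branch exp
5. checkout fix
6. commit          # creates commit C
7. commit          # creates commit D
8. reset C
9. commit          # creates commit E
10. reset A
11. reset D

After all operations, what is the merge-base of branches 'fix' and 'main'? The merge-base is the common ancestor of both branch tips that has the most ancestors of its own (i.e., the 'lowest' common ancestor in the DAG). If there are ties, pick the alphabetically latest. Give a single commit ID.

Answer: B

Derivation:
After op 1 (commit): HEAD=main@B [main=B]
After op 2 (branch): HEAD=main@B [main=B topic=B]
After op 3 (branch): HEAD=main@B [fix=B main=B topic=B]
After op 4 (branch): HEAD=main@B [exp=B fix=B main=B topic=B]
After op 5 (checkout): HEAD=fix@B [exp=B fix=B main=B topic=B]
After op 6 (commit): HEAD=fix@C [exp=B fix=C main=B topic=B]
After op 7 (commit): HEAD=fix@D [exp=B fix=D main=B topic=B]
After op 8 (reset): HEAD=fix@C [exp=B fix=C main=B topic=B]
After op 9 (commit): HEAD=fix@E [exp=B fix=E main=B topic=B]
After op 10 (reset): HEAD=fix@A [exp=B fix=A main=B topic=B]
After op 11 (reset): HEAD=fix@D [exp=B fix=D main=B topic=B]
ancestors(fix=D): ['A', 'B', 'C', 'D']
ancestors(main=B): ['A', 'B']
common: ['A', 'B']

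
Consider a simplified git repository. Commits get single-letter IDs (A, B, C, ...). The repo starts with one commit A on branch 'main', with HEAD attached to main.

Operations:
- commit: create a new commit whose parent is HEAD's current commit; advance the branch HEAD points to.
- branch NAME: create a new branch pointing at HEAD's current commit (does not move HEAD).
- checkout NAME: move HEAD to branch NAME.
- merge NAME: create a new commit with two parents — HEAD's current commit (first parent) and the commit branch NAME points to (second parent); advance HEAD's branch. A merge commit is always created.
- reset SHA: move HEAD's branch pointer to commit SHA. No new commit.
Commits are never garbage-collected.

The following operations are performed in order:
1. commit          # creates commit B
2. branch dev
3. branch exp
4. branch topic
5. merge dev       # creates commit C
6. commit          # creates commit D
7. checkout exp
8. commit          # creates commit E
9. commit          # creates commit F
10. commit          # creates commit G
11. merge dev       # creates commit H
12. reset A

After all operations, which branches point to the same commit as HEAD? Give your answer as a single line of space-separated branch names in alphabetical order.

After op 1 (commit): HEAD=main@B [main=B]
After op 2 (branch): HEAD=main@B [dev=B main=B]
After op 3 (branch): HEAD=main@B [dev=B exp=B main=B]
After op 4 (branch): HEAD=main@B [dev=B exp=B main=B topic=B]
After op 5 (merge): HEAD=main@C [dev=B exp=B main=C topic=B]
After op 6 (commit): HEAD=main@D [dev=B exp=B main=D topic=B]
After op 7 (checkout): HEAD=exp@B [dev=B exp=B main=D topic=B]
After op 8 (commit): HEAD=exp@E [dev=B exp=E main=D topic=B]
After op 9 (commit): HEAD=exp@F [dev=B exp=F main=D topic=B]
After op 10 (commit): HEAD=exp@G [dev=B exp=G main=D topic=B]
After op 11 (merge): HEAD=exp@H [dev=B exp=H main=D topic=B]
After op 12 (reset): HEAD=exp@A [dev=B exp=A main=D topic=B]

Answer: exp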